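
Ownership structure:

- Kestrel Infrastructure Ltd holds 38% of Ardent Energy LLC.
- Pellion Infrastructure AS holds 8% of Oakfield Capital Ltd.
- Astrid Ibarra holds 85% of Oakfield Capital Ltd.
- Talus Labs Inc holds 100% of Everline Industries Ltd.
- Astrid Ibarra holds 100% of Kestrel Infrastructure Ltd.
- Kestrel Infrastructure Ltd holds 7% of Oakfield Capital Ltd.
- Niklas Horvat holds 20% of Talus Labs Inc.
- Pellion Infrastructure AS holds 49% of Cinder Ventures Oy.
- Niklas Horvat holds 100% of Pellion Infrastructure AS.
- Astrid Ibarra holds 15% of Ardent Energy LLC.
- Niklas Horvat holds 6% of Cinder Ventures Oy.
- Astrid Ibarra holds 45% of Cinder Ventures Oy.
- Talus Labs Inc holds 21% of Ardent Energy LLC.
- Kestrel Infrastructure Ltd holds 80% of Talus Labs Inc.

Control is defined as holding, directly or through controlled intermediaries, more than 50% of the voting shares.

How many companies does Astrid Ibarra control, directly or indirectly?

5

Astrid holds 100% of Kestrel, so Astrid controls Kestrel.
Kestrel holds 80% of Talus, so Astrid controls Talus.
Astrid and Kestrel and Talus together hold 15% + 38% + 21% = 74% of Ardent, so Astrid controls Ardent.
Talus holds 100% of Everline, so Astrid controls Everline.
Astrid and Kestrel together hold 85% + 7% = 92% of Oakfield, so Astrid controls Oakfield.
No other company's threshold is met.
Astrid controls 5 companies.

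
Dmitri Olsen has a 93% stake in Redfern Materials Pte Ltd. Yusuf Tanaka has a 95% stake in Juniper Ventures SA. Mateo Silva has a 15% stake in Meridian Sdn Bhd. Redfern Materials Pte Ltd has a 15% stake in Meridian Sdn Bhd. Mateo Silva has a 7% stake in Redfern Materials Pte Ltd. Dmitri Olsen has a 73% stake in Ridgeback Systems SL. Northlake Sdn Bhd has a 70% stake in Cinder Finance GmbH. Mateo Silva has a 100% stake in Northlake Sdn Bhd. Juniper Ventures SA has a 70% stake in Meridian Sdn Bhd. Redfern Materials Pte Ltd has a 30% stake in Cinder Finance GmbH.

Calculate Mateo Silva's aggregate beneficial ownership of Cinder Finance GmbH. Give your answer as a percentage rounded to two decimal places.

72.10%

Mateo reaches Cinder along 2 paths.
Via Redfern: 7% × 30% = 2.1%.
Via Northlake: 100% × 70% = 70%.
Total: 2.1% + 70% = 72.1%.
Rounded: 72.10%.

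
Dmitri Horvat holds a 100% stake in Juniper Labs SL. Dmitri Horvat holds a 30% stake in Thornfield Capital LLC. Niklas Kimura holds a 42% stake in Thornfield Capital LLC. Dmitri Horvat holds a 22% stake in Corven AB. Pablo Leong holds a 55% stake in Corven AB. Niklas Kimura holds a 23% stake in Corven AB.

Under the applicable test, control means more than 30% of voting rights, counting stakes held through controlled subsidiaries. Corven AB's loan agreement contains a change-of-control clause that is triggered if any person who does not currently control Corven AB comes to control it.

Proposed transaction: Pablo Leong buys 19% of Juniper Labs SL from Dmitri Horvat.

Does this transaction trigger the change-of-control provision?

No

The purchase adds only to Pablo's holdings (Dmitri's stake shrinks), so Pablo is the only person who could newly come to control Corven.
Pablo holds 55% of Corven, so Pablo controls Corven.
So Pablo already controls Corven before the transaction.
After the purchase, Pablo holds 19% of Juniper directly, and Dmitri's stake falls to 81%.
Pablo controlled Corven already, so this is not a new person acquiring control; every other person's position is unchanged or reduced.
No new person acquires control, so the clause is not triggered.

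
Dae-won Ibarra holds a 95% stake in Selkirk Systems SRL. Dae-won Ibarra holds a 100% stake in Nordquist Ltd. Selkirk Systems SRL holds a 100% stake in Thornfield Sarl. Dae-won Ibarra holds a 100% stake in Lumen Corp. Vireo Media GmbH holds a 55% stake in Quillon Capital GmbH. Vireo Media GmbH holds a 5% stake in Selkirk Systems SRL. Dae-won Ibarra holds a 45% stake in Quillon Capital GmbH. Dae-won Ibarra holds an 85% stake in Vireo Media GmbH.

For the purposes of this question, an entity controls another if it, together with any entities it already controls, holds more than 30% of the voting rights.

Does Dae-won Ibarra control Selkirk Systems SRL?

Dae-won holds 85% of Vireo, so Dae-won controls Vireo.
Vireo and Dae-won together hold 5% + 95% = 100% of Selkirk, so Dae-won controls Selkirk.

Yes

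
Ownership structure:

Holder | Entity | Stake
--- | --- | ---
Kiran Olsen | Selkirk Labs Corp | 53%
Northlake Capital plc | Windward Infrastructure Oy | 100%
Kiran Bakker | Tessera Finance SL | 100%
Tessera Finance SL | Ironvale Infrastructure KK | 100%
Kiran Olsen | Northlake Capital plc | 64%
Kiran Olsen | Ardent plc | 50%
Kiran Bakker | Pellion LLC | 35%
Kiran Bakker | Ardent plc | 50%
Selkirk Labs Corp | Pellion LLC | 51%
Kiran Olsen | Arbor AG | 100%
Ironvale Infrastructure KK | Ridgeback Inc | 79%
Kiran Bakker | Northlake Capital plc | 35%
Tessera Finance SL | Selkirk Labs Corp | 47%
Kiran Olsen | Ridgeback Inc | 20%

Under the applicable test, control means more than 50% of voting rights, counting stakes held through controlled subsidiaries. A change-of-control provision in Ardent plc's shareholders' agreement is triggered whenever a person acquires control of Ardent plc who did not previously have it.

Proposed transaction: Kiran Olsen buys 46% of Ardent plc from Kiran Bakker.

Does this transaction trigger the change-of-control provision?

The purchase adds only to Kiran Olsen's holdings (Kiran Bakker's stake shrinks), so Kiran Olsen is the only person who could newly come to control Ardent.
Kiran Olsen holds 53% of Selkirk, so Kiran Olsen controls Selkirk.
Kiran Olsen holds 64% of Northlake, so Kiran Olsen controls Northlake.
Selkirk holds 51% of Pellion, so Kiran Olsen controls Pellion.
Northlake holds 100% of Windward, so Kiran Olsen controls Windward.
Kiran Olsen holds 100% of Arbor, so Kiran Olsen controls Arbor.
In Ardent, Kiran Olsen's side holds only 50%, not > 50%.
So before the transaction, Kiran Olsen does not control Ardent.
After the purchase, Kiran Olsen's direct stake in Ardent rises to 50% + 46% = 96%, and Kiran Bakker's stake falls to 4%.
Kiran Olsen holds 96% of Ardent, so Kiran Olsen controls Ardent.
Kiran Olsen did not control Ardent before and does after, so the clause is triggered.

Yes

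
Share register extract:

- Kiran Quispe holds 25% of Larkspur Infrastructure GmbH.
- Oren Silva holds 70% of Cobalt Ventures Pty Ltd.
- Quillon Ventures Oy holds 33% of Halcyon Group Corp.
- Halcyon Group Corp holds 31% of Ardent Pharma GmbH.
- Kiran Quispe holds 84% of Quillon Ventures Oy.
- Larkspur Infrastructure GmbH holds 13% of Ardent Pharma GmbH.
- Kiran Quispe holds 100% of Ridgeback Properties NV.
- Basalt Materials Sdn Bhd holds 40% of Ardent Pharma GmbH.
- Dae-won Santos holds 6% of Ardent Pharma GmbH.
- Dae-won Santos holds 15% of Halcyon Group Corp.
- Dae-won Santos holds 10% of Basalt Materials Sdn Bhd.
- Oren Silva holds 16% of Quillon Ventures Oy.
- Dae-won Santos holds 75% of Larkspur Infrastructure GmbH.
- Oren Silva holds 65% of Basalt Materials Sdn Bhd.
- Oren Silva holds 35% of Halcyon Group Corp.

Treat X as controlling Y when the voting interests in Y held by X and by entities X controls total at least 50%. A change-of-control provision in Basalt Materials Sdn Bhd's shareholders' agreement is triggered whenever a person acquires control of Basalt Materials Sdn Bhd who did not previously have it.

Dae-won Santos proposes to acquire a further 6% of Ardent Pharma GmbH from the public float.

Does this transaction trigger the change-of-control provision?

The purchase changes only Dae-won's holdings, so Dae-won is the only person who could newly come to control Basalt.
Dae-won holds 75% of Larkspur, so Dae-won controls Larkspur.
In Basalt, Dae-won's side holds only 10%, not ≥ 50%.
So before the transaction, Dae-won does not control Basalt.
After the purchase, Dae-won's direct stake in Ardent rises to 6% + 6% = 12%.
Dae-won's side now holds 13% + 12% = 25% of Ardent, not ≥ 50%, so Dae-won still does not control Ardent.
After the transaction, Dae-won's side holds 10% of Basalt, not ≥ 50%, so Dae-won still does not control Basalt.
No new person acquires control, so the clause is not triggered.

No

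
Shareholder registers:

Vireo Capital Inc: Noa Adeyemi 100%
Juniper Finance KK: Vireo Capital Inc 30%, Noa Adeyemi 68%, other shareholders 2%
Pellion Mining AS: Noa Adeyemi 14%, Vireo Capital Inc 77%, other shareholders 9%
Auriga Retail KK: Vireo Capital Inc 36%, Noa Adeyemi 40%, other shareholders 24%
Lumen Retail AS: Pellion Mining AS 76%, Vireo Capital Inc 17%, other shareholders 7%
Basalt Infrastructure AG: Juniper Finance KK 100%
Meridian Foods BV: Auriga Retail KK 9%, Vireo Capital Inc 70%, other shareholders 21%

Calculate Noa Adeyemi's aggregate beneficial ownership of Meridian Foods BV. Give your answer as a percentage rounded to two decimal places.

Noa reaches Meridian along 3 paths.
Via Vireo → Auriga: 100% × 36% × 9% = 3.24%.
Via Auriga: 40% × 9% = 3.6%.
Via Vireo: 100% × 70% = 70%.
Total: 3.24% + 3.6% + 70% = 76.84%.

76.84%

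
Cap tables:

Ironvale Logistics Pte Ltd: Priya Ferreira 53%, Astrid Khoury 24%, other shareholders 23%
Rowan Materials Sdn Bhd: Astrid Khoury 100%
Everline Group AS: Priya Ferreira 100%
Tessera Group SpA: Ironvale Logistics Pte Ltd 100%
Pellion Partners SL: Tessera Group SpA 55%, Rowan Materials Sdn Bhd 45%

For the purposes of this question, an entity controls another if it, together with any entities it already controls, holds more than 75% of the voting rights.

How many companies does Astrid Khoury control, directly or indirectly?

1

Astrid holds 100% of Rowan, so Astrid controls Rowan.
No other company's threshold is met.
Astrid controls 1 company.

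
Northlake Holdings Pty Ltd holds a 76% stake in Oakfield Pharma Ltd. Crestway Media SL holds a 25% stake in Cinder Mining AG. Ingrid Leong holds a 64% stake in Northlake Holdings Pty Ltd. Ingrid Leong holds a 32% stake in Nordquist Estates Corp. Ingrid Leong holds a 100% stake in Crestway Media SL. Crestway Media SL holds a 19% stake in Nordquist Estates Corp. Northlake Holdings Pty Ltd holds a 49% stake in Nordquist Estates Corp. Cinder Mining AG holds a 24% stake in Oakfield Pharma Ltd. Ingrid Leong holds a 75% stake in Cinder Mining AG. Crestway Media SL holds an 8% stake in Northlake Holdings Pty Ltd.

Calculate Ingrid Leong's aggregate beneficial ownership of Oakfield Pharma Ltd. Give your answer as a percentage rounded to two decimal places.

Ingrid reaches Oakfield along 4 paths.
Via Northlake: 64% × 76% = 48.64%.
Via Crestway → Northlake: 100% × 8% × 76% = 6.08%.
Via Cinder: 75% × 24% = 18%.
Via Crestway → Cinder: 100% × 25% × 24% = 6%.
Total: 48.64% + 6.08% + 18% + 6% = 78.72%.

78.72%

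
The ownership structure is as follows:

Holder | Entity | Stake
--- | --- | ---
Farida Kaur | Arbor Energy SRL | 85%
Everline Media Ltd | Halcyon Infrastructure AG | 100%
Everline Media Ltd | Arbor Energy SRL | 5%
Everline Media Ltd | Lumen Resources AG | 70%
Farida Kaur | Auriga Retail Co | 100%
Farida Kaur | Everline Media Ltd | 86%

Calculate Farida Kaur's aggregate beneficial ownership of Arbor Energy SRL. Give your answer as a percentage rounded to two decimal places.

Farida reaches Arbor along 2 paths.
Via Everline: 86% × 5% = 4.3%.
Direct stake: 85% = 85%.
Total: 4.3% + 85% = 89.3%.
Rounded: 89.30%.

89.30%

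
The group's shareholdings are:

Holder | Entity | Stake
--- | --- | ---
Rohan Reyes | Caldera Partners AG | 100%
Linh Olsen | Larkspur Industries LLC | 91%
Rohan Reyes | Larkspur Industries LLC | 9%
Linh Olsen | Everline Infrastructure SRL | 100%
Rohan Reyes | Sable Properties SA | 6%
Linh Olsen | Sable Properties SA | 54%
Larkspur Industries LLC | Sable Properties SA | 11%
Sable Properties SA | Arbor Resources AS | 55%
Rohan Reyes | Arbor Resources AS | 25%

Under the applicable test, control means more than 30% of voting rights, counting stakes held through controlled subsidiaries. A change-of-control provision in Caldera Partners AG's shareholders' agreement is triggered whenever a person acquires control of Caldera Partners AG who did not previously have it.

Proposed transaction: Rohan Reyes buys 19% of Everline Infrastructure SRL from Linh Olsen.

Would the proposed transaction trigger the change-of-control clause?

No

The purchase adds only to Rohan's holdings (Linh's stake shrinks), so Rohan is the only person who could newly come to control Caldera.
Rohan holds 100% of Caldera, so Rohan controls Caldera.
So Rohan already controls Caldera before the transaction.
After the purchase, Rohan holds 19% of Everline directly, and Linh's stake falls to 81%.
Rohan controlled Caldera already, so this is not a new person acquiring control; every other person's position is unchanged or reduced.
No new person acquires control, so the clause is not triggered.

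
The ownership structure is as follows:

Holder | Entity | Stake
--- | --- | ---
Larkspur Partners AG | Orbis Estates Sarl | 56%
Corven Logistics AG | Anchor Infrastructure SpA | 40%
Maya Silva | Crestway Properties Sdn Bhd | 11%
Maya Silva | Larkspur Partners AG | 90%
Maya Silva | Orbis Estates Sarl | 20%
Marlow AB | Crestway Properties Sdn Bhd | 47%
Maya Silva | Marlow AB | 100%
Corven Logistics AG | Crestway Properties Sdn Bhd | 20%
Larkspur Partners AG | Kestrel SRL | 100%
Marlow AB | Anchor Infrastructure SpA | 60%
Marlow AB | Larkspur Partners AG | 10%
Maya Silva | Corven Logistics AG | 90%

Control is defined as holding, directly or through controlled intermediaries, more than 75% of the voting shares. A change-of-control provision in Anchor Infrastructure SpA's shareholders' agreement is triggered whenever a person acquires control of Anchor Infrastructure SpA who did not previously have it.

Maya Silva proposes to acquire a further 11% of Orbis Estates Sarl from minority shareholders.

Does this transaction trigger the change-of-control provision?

No

The purchase changes only Maya's holdings, so Maya is the only person who could newly come to control Anchor.
Maya holds 100% of Marlow, so Maya controls Marlow.
Maya holds 90% of Corven, so Maya controls Corven.
Marlow and Corven together hold 60% + 40% = 100% of Anchor, so Maya controls Anchor.
So Maya already controls Anchor before the transaction.
After the purchase, Maya's direct stake in Orbis rises to 20% + 11% = 31%.
Maya controlled Anchor already, so this is not a new person acquiring control; every other person's position is unchanged or reduced.
No new person acquires control, so the clause is not triggered.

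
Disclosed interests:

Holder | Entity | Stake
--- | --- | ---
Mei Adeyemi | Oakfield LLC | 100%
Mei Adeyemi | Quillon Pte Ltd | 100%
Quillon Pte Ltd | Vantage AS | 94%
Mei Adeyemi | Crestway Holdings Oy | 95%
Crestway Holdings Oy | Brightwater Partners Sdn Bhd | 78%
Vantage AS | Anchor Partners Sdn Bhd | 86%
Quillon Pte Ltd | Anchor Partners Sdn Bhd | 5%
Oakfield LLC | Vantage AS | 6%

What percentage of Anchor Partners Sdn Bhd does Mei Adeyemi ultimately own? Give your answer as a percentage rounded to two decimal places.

Mei reaches Anchor along 3 paths.
Via Oakfield → Vantage: 100% × 6% × 86% = 5.16%.
Via Quillon → Vantage: 100% × 94% × 86% = 80.84%.
Via Quillon: 100% × 5% = 5%.
Total: 5.16% + 80.84% + 5% = 91%.
Rounded: 91.00%.

91.00%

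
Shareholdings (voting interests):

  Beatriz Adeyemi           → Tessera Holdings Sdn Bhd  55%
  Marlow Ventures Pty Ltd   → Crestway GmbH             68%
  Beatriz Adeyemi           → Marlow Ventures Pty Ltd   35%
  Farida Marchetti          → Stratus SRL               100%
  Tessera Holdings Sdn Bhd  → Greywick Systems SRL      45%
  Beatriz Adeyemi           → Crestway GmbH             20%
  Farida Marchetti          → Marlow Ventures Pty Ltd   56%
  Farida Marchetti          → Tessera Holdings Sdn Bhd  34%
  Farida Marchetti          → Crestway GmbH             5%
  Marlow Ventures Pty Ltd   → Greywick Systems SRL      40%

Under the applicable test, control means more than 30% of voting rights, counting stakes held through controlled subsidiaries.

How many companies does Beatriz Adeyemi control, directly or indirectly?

Beatriz holds 35% of Marlow, so Beatriz controls Marlow.
Beatriz holds 55% of Tessera, so Beatriz controls Tessera.
Tessera and Marlow together hold 45% + 40% = 85% of Greywick, so Beatriz controls Greywick.
Marlow and Beatriz together hold 68% + 20% = 88% of Crestway, so Beatriz controls Crestway.
No other company's threshold is met.
Beatriz controls 4 companies.

4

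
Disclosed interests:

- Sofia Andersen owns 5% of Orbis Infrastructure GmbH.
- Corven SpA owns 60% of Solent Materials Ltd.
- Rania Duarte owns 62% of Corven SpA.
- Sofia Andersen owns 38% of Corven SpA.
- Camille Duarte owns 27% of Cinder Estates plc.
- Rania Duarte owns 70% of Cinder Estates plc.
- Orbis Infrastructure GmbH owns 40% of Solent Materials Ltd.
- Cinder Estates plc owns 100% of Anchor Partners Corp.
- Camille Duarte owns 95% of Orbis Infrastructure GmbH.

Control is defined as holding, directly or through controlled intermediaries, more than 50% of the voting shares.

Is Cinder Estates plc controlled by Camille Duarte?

No

Camille holds 95% of Orbis, so Camille controls Orbis.
In Cinder, Camille's side holds only 27%, not > 50%.
So Camille does not control Cinder.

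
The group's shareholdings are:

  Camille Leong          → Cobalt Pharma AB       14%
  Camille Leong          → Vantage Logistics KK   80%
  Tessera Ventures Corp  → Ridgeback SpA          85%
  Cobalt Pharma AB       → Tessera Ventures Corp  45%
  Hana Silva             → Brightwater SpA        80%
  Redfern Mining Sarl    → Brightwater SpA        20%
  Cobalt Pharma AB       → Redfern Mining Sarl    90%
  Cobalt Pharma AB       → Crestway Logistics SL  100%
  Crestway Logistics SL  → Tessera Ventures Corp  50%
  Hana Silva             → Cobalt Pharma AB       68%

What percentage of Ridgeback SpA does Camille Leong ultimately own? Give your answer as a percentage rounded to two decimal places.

Camille reaches Ridgeback along 2 paths.
Via Cobalt → Tessera: 14% × 45% × 85% = 5.355%.
Via Cobalt → Crestway → Tessera: 14% × 100% × 50% × 85% = 5.95%.
Total: 5.355% + 5.95% = 11.305%.
Rounded: 11.31%.

11.31%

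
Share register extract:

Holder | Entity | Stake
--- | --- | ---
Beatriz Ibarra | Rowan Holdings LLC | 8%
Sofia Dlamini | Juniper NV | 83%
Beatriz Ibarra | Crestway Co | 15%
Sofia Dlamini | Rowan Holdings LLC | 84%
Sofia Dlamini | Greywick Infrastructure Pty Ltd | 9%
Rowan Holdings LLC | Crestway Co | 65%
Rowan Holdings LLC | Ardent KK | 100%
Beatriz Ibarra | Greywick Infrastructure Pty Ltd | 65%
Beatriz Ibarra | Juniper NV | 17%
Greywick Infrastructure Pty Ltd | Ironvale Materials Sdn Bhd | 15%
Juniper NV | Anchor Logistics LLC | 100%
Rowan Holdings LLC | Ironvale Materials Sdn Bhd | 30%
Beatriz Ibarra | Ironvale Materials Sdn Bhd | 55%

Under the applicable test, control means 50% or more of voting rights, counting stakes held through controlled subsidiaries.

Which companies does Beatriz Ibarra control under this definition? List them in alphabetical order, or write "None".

Beatriz holds 65% of Greywick, so Beatriz controls Greywick.
Greywick and Beatriz together hold 15% + 55% = 70% of Ironvale, so Beatriz controls Ironvale.
No other company's threshold is met.

Greywick Infrastructure Pty Ltd, Ironvale Materials Sdn Bhd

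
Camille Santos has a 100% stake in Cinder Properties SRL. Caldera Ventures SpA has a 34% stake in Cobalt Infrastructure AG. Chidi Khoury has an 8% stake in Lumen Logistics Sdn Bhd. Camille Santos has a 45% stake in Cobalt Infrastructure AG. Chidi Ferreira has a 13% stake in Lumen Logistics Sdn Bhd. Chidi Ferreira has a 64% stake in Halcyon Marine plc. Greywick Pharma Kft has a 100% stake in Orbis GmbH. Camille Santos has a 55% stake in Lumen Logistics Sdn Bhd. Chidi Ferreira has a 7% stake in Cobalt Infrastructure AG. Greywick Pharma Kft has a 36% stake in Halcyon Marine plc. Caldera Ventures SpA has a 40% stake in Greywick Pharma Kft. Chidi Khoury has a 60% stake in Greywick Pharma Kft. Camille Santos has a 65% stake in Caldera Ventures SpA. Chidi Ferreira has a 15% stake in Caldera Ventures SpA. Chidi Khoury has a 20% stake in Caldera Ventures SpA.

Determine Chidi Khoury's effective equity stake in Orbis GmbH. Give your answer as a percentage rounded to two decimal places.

68.00%

Chidi Khoury reaches Orbis along 2 paths.
Via Greywick: 60% × 100% = 60%.
Via Caldera → Greywick: 20% × 40% × 100% = 8%.
Total: 60% + 8% = 68%.
Rounded: 68.00%.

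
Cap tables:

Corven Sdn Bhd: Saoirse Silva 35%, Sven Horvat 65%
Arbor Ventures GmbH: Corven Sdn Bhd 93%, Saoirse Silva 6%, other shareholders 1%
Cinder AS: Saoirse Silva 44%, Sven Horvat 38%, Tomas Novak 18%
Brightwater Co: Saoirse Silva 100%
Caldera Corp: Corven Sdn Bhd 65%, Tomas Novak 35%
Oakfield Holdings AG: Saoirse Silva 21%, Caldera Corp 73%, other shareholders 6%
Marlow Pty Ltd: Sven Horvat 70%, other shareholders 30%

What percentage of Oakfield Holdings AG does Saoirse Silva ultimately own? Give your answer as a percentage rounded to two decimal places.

Saoirse reaches Oakfield along 2 paths.
Direct stake: 21% = 21%.
Via Corven → Caldera: 35% × 65% × 73% = 16.6075%.
Total: 21% + 16.6075% = 37.6075%.
Rounded: 37.61%.

37.61%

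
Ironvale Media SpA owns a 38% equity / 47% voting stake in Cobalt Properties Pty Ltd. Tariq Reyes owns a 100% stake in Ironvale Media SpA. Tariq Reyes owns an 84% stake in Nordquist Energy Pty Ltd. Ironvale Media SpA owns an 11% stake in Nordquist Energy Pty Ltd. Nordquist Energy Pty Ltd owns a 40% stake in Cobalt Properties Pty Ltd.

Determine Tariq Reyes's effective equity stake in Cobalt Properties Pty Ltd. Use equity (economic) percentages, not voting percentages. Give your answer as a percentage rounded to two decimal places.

76.00%

Tariq reaches Cobalt along 3 paths.
Via Nordquist: 84% × 40% = 33.6%.
Via Ironvale → Nordquist: 100% × 11% × 40% = 4.4%.
Via Ironvale: 100% × 38% = 38%.
Total: 33.6% + 4.4% + 38% = 76%.
Rounded: 76.00%.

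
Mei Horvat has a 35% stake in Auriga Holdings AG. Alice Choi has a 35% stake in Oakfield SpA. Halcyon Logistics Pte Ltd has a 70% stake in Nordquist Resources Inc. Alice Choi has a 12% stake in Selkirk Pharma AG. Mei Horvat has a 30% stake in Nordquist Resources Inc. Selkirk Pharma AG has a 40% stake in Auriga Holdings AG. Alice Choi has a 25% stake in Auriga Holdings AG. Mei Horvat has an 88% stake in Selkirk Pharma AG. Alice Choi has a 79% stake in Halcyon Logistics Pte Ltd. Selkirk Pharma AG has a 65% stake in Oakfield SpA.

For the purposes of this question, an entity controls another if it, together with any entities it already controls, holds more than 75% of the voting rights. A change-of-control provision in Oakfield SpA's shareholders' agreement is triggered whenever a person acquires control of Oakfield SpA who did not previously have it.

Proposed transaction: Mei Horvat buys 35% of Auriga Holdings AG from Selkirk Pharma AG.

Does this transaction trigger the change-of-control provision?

The purchase adds only to Mei's holdings (Selkirk's stake shrinks), so Mei is the only person who could newly come to control Oakfield.
Mei holds 88% of Selkirk, so Mei controls Selkirk.
In Oakfield, Mei's side holds only 65%, not > 75%.
So before the transaction, Mei does not control Oakfield.
After the purchase, Mei's direct stake in Auriga rises to 35% + 35% = 70%, and Selkirk's stake falls to 5%.
Mei's side now holds 70% + 5% = 75% of Auriga, not > 75%, so Mei still does not control Auriga.
After the transaction, Mei's side holds 65% of Oakfield, not > 75%, so Mei still does not control Oakfield.
No new person acquires control, so the clause is not triggered.

No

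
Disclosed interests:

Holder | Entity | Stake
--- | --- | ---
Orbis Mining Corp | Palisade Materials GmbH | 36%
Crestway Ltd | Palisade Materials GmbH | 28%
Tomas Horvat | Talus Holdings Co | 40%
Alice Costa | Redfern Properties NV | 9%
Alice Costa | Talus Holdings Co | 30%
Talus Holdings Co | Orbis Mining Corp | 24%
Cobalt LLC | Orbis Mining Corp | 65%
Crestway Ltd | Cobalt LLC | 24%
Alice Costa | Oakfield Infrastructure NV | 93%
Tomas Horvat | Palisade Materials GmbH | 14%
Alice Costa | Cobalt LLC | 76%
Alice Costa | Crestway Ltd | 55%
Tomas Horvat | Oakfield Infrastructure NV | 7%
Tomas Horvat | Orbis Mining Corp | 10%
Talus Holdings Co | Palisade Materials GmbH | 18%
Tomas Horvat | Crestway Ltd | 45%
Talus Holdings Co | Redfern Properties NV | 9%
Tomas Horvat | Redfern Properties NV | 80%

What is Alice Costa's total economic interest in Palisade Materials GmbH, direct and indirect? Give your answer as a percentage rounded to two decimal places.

Alice reaches Palisade along 5 paths.
Via Talus → Orbis: 30% × 24% × 36% = 2.592%.
Via Cobalt → Orbis: 76% × 65% × 36% = 17.784%.
Via Crestway → Cobalt → Orbis: 55% × 24% × 65% × 36% = 3.0888%.
Via Crestway: 55% × 28% = 15.4%.
Via Talus: 30% × 18% = 5.4%.
Total: 2.592% + 17.784% + 3.0888% + 15.4% + 5.4% = 44.2648%.
Rounded: 44.26%.

44.26%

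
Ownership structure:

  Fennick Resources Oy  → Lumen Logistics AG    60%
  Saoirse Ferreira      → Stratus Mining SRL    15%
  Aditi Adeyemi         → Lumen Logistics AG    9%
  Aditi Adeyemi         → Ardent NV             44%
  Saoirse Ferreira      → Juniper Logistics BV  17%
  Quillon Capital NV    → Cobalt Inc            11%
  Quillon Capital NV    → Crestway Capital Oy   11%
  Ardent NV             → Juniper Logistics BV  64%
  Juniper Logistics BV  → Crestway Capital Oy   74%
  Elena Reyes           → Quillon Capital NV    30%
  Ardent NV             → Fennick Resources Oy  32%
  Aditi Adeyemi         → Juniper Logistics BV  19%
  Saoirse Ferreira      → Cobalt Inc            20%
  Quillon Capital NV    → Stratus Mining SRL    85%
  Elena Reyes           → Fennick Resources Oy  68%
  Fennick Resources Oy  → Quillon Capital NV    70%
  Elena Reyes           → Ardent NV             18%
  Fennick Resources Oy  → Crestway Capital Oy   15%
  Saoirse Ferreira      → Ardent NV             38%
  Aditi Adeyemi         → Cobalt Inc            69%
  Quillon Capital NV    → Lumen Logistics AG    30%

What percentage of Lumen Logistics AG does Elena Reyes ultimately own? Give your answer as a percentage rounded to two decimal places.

68.75%

Elena reaches Lumen along 5 paths.
Via Fennick → Quillon: 68% × 70% × 30% = 14.28%.
Via Ardent → Fennick → Quillon: 18% × 32% × 70% × 30% = 1.2096%.
Via Quillon: 30% × 30% = 9%.
Via Fennick: 68% × 60% = 40.8%.
Via Ardent → Fennick: 18% × 32% × 60% = 3.456%.
Total: 14.28% + 1.2096% + 9% + 40.8% + 3.456% = 68.7456%.
Rounded: 68.75%.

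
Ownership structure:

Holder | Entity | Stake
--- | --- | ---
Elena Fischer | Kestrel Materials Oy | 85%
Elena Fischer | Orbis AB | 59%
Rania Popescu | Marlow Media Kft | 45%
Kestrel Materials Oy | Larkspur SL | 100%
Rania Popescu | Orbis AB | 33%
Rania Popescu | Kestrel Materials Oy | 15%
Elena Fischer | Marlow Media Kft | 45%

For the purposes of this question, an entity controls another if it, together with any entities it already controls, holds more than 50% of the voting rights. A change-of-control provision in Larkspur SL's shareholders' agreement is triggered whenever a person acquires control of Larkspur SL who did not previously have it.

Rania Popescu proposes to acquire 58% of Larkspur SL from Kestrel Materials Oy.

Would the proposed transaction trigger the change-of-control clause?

Yes

The purchase adds only to Rania's holdings (Kestrel's stake shrinks), so Rania is the only person who could newly come to control Larkspur.
Rania's largest direct stake is 45% in Marlow, which does not meet the threshold, so Rania controls no company.
Neither Rania nor any entity Rania controls holds any voting interest in Larkspur.
So before the transaction, Rania does not control Larkspur.
After the purchase, Rania holds 58% of Larkspur directly, and Kestrel's stake falls to 42%.
Rania holds 58% of Larkspur, so Rania controls Larkspur.
Rania did not control Larkspur before and does after, so the clause is triggered.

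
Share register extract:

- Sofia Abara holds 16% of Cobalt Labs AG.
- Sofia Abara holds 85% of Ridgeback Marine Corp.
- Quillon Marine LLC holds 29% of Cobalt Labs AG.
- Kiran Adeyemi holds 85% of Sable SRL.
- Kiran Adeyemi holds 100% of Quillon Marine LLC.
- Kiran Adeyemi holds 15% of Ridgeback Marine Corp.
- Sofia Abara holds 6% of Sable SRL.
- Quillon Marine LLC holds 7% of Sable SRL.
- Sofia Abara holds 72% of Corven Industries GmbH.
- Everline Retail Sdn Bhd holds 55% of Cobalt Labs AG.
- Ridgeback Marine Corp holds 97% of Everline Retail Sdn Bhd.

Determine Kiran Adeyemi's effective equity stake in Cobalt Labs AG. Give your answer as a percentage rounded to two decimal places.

Kiran reaches Cobalt along 2 paths.
Via Ridgeback → Everline: 15% × 97% × 55% = 8.0025%.
Via Quillon: 100% × 29% = 29%.
Total: 8.0025% + 29% = 37.0025%.
Rounded: 37.00%.

37.00%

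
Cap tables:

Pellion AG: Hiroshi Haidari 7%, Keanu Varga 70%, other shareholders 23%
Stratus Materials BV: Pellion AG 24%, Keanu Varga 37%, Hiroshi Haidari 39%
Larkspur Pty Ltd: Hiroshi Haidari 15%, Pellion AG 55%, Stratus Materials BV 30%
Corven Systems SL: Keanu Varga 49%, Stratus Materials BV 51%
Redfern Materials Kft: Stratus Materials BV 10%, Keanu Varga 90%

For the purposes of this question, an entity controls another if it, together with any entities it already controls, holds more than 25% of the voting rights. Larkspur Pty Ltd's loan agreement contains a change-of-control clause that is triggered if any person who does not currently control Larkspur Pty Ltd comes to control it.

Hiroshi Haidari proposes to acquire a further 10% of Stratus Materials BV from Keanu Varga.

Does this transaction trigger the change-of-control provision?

No

The purchase adds only to Hiroshi's holdings (Keanu's stake shrinks), so Hiroshi is the only person who could newly come to control Larkspur.
Hiroshi holds 39% of Stratus, so Hiroshi controls Stratus.
Hiroshi and Stratus together hold 15% + 30% = 45% of Larkspur, so Hiroshi controls Larkspur.
So Hiroshi already controls Larkspur before the transaction.
After the purchase, Hiroshi's direct stake in Stratus rises to 39% + 10% = 49%, and Keanu's stake falls to 27%.
Hiroshi controlled Larkspur already, so this is not a new person acquiring control; every other person's position is unchanged or reduced.
No new person acquires control, so the clause is not triggered.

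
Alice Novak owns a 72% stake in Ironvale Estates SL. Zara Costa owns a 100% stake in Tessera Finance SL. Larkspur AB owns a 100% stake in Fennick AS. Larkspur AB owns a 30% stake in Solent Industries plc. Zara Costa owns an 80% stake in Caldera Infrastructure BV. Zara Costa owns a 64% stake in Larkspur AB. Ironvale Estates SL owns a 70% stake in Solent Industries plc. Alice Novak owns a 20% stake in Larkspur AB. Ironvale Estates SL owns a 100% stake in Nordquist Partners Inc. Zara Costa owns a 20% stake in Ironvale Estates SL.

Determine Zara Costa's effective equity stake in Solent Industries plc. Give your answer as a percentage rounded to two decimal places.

Zara reaches Solent along 2 paths.
Via Ironvale: 20% × 70% = 14%.
Via Larkspur: 64% × 30% = 19.2%.
Total: 14% + 19.2% = 33.2%.
Rounded: 33.20%.

33.20%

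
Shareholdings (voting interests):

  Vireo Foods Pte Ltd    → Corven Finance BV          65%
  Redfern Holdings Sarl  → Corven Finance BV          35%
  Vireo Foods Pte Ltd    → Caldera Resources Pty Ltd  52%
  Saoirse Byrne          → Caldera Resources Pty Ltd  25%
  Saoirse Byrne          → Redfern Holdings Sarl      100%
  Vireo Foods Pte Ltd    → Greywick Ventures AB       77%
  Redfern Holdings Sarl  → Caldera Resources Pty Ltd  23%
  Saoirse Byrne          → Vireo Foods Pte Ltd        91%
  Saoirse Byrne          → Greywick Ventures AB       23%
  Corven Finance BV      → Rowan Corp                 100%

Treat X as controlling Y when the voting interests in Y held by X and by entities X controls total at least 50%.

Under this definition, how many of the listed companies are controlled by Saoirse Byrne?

6

Saoirse holds 100% of Redfern, so Saoirse controls Redfern.
Saoirse holds 91% of Vireo, so Saoirse controls Vireo.
Redfern and Vireo and Saoirse together hold 23% + 52% + 25% = 100% of Caldera, so Saoirse controls Caldera.
Redfern and Vireo together hold 35% + 65% = 100% of Corven, so Saoirse controls Corven.
Vireo and Saoirse together hold 77% + 23% = 100% of Greywick, so Saoirse controls Greywick.
Corven holds 100% of Rowan, so Saoirse controls Rowan.
Saoirse controls 6 companies.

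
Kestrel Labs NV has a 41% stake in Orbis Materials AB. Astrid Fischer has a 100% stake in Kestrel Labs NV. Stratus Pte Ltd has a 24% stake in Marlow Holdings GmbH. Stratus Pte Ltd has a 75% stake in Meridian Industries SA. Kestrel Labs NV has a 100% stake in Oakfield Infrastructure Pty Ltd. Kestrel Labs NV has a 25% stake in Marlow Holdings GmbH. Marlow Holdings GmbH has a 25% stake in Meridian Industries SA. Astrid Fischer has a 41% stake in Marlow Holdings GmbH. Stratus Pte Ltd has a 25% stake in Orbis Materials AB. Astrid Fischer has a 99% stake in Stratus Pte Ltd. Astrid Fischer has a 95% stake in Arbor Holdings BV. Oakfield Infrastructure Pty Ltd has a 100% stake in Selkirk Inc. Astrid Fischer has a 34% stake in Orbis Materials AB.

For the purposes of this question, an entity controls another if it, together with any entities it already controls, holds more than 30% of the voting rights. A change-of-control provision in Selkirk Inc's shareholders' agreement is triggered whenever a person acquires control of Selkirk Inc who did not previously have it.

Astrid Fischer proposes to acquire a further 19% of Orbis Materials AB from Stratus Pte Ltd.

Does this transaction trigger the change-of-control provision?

The purchase adds only to Astrid's holdings (Stratus's stake shrinks), so Astrid is the only person who could newly come to control Selkirk.
Astrid holds 100% of Kestrel, so Astrid controls Kestrel.
Kestrel holds 100% of Oakfield, so Astrid controls Oakfield.
Oakfield holds 100% of Selkirk, so Astrid controls Selkirk.
So Astrid already controls Selkirk before the transaction.
After the purchase, Astrid's direct stake in Orbis rises to 34% + 19% = 53%, and Stratus's stake falls to 6%.
Astrid controlled Selkirk already, so this is not a new person acquiring control; every other person's position is unchanged or reduced.
No new person acquires control, so the clause is not triggered.

No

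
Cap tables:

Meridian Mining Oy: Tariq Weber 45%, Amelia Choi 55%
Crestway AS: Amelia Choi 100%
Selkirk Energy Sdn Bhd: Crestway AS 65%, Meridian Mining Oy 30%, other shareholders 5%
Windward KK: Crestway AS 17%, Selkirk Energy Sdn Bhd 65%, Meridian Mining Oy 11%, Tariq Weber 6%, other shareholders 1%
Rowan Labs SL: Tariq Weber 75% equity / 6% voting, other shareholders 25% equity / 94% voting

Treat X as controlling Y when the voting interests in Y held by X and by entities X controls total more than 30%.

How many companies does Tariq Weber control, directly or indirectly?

1

Tariq holds 45% of Meridian, so Tariq controls Meridian.
No other company's threshold is met.
Tariq controls 1 company.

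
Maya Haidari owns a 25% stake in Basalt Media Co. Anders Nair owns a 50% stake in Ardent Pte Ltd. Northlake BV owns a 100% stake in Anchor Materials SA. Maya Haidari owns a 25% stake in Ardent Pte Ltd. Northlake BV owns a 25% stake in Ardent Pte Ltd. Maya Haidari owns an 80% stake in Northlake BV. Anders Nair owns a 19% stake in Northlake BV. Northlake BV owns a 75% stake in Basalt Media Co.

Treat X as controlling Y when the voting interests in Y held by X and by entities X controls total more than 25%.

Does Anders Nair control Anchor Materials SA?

No

Anders holds 50% of Ardent, so Anders controls Ardent.
Neither Anders nor any entity Anders controls holds any voting interest in Anchor.
So Anders does not control Anchor.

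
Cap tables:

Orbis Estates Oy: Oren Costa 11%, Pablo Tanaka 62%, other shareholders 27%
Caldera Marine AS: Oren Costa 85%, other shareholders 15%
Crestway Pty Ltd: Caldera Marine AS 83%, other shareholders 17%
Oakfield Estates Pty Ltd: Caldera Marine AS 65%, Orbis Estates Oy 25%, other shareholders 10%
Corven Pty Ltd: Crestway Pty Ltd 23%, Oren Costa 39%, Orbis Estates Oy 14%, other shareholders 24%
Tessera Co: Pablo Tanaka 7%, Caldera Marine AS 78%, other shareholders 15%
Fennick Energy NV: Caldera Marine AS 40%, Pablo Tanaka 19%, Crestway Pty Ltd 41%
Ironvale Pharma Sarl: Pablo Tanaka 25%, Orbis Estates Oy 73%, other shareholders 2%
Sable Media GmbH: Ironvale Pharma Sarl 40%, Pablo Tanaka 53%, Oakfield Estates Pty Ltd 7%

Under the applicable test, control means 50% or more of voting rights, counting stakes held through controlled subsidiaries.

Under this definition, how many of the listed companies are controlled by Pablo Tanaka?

Pablo holds 62% of Orbis, so Pablo controls Orbis.
Pablo and Orbis together hold 25% + 73% = 98% of Ironvale, so Pablo controls Ironvale.
Ironvale and Pablo together hold 40% + 53% = 93% of Sable, so Pablo controls Sable.
No other company's threshold is met.
Pablo controls 3 companies.

3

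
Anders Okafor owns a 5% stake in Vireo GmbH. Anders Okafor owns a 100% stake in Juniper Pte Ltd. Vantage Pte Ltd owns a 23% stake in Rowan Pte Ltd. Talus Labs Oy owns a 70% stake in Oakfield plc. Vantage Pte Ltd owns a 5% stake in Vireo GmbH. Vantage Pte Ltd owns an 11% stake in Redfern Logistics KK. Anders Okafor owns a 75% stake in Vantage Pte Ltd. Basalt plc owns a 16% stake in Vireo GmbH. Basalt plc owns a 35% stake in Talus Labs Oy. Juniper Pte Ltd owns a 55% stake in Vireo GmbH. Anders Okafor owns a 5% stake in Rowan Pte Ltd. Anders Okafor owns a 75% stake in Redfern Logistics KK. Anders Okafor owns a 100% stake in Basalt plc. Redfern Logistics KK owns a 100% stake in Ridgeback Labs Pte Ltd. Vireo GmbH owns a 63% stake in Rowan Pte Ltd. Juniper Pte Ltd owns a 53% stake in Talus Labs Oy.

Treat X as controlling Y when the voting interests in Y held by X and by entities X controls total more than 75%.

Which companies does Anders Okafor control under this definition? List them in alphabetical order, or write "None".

Basalt plc, Juniper Pte Ltd, Talus Labs Oy, Vireo GmbH

Anders holds 100% of Juniper, so Anders controls Juniper.
Anders holds 100% of Basalt, so Anders controls Basalt.
Juniper and Basalt together hold 53% + 35% = 88% of Talus, so Anders controls Talus.
Basalt and Juniper and Anders together hold 16% + 55% + 5% = 76% of Vireo, so Anders controls Vireo.
No other company's threshold is met.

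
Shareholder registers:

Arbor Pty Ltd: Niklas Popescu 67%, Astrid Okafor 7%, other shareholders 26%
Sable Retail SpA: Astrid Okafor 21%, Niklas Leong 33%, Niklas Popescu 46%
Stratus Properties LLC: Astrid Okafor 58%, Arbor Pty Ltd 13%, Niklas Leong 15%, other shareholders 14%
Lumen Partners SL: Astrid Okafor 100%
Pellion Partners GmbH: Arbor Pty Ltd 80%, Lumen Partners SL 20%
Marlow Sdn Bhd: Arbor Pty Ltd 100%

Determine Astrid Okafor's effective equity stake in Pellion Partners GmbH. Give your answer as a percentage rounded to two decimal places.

Astrid reaches Pellion along 2 paths.
Via Arbor: 7% × 80% = 5.6%.
Via Lumen: 100% × 20% = 20%.
Total: 5.6% + 20% = 25.6%.
Rounded: 25.60%.

25.60%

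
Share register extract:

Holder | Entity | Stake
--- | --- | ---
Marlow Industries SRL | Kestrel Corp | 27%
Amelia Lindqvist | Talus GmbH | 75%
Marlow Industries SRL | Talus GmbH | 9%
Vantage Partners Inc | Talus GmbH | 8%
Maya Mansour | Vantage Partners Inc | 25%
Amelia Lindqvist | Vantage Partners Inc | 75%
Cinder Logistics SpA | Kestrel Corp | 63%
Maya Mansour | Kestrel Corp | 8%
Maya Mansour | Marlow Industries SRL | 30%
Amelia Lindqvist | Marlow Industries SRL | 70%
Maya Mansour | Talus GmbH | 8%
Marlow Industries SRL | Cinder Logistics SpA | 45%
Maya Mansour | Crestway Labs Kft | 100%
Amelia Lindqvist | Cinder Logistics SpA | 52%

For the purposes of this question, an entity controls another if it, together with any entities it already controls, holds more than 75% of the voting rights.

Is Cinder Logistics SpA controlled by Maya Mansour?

No

Maya holds 100% of Crestway, so Maya controls Crestway.
Neither Maya nor any entity Maya controls holds any voting interest in Cinder.
So Maya does not control Cinder.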